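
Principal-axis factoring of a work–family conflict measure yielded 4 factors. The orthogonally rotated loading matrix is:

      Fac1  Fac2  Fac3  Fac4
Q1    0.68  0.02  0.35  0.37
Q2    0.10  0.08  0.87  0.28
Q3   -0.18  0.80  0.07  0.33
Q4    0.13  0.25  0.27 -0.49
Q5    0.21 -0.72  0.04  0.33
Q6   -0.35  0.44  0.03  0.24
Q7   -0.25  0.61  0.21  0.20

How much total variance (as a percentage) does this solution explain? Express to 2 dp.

SS loadings by factor: 0.7508, 1.7934, 1.0038, 0.7708; total = 4.3188.
Total variance with 7 standardized items is 7, so the solution explains 4.3188/7 = 0.6170 = 61.70%.

61.70%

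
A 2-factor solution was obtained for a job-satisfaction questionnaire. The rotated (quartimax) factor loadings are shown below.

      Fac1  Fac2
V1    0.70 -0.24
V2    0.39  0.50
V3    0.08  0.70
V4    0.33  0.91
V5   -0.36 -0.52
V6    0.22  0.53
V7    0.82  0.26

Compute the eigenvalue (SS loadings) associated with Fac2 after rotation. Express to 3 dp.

2.245

SS loadings for Fac2 = (-0.24)² + 0.50² + 0.70² + 0.91² + (-0.52)² + 0.53² + 0.26² = 0.0576 + 0.2500 + 0.4900 + 0.8281 + 0.2704 + 0.2809 + 0.0676 = 2.2446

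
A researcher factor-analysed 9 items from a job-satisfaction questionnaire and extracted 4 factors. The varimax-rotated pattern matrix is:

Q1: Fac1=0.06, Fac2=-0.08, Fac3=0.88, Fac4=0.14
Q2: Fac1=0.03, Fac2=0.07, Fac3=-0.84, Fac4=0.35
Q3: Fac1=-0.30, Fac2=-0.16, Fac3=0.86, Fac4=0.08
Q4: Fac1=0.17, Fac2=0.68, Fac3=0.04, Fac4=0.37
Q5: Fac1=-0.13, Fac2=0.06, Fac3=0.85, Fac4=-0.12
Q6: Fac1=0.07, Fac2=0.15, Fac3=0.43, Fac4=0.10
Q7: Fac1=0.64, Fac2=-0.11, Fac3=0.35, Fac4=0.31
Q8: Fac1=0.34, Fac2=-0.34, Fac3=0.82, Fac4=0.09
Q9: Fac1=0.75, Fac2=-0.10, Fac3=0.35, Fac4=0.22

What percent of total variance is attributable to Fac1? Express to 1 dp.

13.7%

SS loadings for Fac1 = 0.06² + 0.03² + (-0.30)² + 0.17² + (-0.13)² + 0.07² + 0.64² + 0.34² + 0.75² = 1.2329
With 9 standardized items, total variance = 9. Proportion = 1.2329/9 = 0.1370 → 13.70%.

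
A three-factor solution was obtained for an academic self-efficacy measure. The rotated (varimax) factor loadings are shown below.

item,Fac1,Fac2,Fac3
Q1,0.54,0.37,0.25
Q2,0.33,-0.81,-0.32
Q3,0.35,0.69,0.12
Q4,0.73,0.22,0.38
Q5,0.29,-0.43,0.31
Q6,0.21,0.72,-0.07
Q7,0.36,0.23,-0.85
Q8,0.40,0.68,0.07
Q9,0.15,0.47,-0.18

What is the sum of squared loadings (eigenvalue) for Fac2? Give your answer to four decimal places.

SS loadings for Fac2 = 0.37² + (-0.81)² + 0.69² + 0.22² + (-0.43)² + 0.72² + 0.23² + 0.68² + 0.47² = 0.1369 + 0.6561 + 0.4761 + 0.0484 + 0.1849 + 0.5184 + 0.0529 + 0.4624 + 0.2209 = 2.7570

2.7570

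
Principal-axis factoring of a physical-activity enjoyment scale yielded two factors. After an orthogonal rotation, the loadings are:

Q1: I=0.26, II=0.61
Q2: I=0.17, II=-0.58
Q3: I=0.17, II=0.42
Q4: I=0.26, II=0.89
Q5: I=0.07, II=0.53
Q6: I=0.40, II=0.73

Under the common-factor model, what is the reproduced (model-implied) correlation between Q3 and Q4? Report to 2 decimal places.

r̂ = Σ λ_i·λ_j across factors = (0.17)(0.26) + (0.42)(0.89)
  = +0.0442 +0.3738 = 0.4180

0.42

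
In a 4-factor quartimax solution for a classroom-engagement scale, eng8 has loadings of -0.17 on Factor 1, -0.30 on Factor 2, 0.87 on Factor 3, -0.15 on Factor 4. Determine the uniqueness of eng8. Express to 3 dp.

h² = (-0.17)² + (-0.30)² + 0.87² + (-0.15)² = 0.0289 + 0.0900 + 0.7569 + 0.0225 = 0.8983
Uniqueness u² = 1 − h² = 1 − 0.8983 = 0.1017

0.102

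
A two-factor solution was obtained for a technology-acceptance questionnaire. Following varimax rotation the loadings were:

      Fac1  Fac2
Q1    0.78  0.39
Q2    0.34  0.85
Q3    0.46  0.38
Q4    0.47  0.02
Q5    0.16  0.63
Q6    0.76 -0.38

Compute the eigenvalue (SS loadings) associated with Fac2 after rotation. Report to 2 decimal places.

SS loadings for Fac2 = 0.39² + 0.85² + 0.38² + 0.02² + 0.63² + (-0.38)² = 0.1521 + 0.7225 + 0.1444 + 0.0004 + 0.3969 + 0.1444 = 1.5607

1.56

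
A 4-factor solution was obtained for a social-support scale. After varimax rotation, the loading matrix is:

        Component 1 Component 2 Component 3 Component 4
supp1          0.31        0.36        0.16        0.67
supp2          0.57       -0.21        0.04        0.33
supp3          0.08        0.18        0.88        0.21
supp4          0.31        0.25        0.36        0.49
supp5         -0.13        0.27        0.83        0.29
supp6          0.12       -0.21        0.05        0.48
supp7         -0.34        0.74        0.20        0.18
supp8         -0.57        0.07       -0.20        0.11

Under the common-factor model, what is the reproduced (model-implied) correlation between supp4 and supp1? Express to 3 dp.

r̂ = Σ λ_i·λ_j across factors = (0.31)(0.31) + (0.25)(0.36) + (0.36)(0.16) + (0.49)(0.67)
  = +0.0961 +0.0900 +0.0576 +0.3283 = 0.5720

0.572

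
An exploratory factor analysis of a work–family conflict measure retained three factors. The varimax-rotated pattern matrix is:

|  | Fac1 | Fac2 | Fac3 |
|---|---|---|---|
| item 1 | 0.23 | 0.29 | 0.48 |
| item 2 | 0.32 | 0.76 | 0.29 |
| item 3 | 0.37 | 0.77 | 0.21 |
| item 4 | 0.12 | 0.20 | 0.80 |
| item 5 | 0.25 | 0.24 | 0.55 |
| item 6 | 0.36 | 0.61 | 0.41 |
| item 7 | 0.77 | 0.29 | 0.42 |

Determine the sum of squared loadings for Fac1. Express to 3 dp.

SS loadings for Fac1 = 0.23² + 0.32² + 0.37² + 0.12² + 0.25² + 0.36² + 0.77² = 0.0529 + 0.1024 + 0.1369 + 0.0144 + 0.0625 + 0.1296 + 0.5929 = 1.0916

1.092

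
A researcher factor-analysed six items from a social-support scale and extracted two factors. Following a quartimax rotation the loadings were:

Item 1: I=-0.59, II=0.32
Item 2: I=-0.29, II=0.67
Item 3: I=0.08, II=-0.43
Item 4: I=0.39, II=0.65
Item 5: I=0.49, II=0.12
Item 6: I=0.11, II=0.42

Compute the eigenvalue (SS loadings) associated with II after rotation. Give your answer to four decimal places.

1.3495

SS loadings for II = 0.32² + 0.67² + (-0.43)² + 0.65² + 0.12² + 0.42² = 0.1024 + 0.4489 + 0.1849 + 0.4225 + 0.0144 + 0.1764 = 1.3495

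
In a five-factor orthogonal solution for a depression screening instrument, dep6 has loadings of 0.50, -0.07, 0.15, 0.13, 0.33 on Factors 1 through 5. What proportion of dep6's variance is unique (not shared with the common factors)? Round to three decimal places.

h² = 0.50² + (-0.07)² + 0.15² + 0.13² + 0.33² = 0.2500 + 0.0049 + 0.0225 + 0.0169 + 0.1089 = 0.4032
Uniqueness u² = 1 − h² = 1 − 0.4032 = 0.5968

0.597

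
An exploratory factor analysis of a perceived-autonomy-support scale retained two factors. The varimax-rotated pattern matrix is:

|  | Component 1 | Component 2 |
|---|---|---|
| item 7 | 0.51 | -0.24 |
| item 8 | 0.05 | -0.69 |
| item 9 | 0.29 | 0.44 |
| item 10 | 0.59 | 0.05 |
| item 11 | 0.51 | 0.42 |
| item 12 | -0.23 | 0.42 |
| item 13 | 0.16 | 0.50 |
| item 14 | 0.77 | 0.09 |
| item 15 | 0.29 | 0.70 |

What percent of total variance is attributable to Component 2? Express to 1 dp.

SS loadings for Component 2 = (-0.24)² + (-0.69)² + 0.44² + 0.05² + 0.42² + 0.42² + 0.50² + 0.09² + 0.70² = 1.8307
With 9 standardized items, total variance = 9. Proportion = 1.8307/9 = 0.2034 → 20.34%.

20.3%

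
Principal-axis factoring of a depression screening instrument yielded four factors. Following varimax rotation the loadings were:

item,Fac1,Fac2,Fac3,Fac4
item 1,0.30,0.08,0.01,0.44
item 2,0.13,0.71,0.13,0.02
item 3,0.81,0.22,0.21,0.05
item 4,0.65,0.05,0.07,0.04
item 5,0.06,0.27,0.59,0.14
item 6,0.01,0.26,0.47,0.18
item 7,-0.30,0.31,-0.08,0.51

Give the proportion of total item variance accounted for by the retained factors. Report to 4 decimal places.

0.4613

SS loadings by factor: 1.2792, 0.7980, 0.6414, 0.5102; total = 3.2288.
Total variance with 7 standardized items is 7, so the solution explains 3.2288/7 = 0.4613.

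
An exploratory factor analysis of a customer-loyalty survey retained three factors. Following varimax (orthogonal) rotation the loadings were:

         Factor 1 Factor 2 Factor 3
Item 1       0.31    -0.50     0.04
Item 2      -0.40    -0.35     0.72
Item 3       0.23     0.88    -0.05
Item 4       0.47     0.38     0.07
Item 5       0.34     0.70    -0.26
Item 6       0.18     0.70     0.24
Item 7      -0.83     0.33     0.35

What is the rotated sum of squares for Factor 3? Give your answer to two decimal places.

SS loadings for Factor 3 = 0.04² + 0.72² + (-0.05)² + 0.07² + (-0.26)² + 0.24² + 0.35² = 0.0016 + 0.5184 + 0.0025 + 0.0049 + 0.0676 + 0.0576 + 0.1225 = 0.7751

0.78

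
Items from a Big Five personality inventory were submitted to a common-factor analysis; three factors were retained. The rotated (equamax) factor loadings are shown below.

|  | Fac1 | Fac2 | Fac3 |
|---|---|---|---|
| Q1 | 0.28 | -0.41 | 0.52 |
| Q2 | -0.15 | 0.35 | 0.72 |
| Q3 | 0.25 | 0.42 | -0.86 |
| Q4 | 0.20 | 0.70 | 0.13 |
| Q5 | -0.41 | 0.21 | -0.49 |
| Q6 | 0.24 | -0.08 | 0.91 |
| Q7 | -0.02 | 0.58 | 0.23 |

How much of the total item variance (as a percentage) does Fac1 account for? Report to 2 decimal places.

SS loadings for Fac1 = 0.28² + (-0.15)² + 0.25² + 0.20² + (-0.41)² + 0.24² + (-0.02)² = 0.4295
With 7 standardized items, total variance = 7. Proportion = 0.4295/7 = 0.0614 → 6.14%.

6.14%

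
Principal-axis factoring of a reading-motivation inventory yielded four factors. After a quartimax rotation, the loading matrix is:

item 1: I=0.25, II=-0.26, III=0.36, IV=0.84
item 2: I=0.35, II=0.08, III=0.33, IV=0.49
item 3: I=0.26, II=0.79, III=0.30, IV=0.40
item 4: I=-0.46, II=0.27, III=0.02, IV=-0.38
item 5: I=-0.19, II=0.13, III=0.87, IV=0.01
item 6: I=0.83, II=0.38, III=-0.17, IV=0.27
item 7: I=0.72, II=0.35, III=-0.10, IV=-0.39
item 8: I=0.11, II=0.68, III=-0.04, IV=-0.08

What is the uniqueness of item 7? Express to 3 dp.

h² = 0.72² + 0.35² + (-0.10)² + (-0.39)² = 0.5184 + 0.1225 + 0.0100 + 0.1521 = 0.8030
Uniqueness u² = 1 − h² = 1 − 0.8030 = 0.1970

0.197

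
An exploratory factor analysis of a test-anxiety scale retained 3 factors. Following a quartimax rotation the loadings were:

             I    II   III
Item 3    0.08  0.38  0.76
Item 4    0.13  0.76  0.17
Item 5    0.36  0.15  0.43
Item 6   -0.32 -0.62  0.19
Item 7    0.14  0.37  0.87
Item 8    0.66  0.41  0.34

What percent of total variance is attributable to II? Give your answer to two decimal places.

SS loadings for II = 0.38² + 0.76² + 0.15² + (-0.62)² + 0.37² + 0.41² = 1.4339
With 6 standardized items, total variance = 6. Proportion = 1.4339/6 = 0.2390 → 23.90%.

23.90%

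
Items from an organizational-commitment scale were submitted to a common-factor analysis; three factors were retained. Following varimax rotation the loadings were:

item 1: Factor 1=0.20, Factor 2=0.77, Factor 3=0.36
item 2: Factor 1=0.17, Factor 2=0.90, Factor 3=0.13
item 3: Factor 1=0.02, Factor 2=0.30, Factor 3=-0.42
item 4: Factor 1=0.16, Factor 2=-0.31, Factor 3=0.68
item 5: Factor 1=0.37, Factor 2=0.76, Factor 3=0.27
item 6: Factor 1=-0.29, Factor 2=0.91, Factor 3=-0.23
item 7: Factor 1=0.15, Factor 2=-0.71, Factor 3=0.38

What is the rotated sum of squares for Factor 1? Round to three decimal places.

0.338

SS loadings for Factor 1 = 0.20² + 0.17² + 0.02² + 0.16² + 0.37² + (-0.29)² + 0.15² = 0.0400 + 0.0289 + 0.0004 + 0.0256 + 0.1369 + 0.0841 + 0.0225 = 0.3384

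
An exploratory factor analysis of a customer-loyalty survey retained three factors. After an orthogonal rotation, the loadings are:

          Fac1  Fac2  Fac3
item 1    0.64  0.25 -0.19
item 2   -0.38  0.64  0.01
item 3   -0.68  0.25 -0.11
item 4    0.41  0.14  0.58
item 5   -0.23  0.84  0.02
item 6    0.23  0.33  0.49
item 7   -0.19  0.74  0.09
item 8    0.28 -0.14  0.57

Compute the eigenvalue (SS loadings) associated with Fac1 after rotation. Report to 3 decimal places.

1.405

SS loadings for Fac1 = 0.64² + (-0.38)² + (-0.68)² + 0.41² + (-0.23)² + 0.23² + (-0.19)² + 0.28² = 0.4096 + 0.1444 + 0.4624 + 0.1681 + 0.0529 + 0.0529 + 0.0361 + 0.0784 = 1.4048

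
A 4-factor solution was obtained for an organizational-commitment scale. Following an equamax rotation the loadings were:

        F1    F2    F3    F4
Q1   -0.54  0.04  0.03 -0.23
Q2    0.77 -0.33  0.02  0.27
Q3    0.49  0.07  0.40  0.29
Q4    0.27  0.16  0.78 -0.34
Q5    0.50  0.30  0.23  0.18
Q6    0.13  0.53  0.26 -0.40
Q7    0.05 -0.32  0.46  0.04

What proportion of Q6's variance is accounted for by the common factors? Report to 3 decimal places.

0.525

h² = 0.13² + 0.53² + 0.26² + (-0.40)² = 0.0169 + 0.2809 + 0.0676 + 0.1600 = 0.5254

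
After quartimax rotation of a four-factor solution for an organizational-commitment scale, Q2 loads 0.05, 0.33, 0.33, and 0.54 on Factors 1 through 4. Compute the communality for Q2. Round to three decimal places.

0.512

h² = 0.05² + 0.33² + 0.33² + 0.54² = 0.0025 + 0.1089 + 0.1089 + 0.2916 = 0.5119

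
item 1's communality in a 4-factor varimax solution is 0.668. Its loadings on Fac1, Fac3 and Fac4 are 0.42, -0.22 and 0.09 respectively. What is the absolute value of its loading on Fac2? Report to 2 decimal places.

0.66

Under orthogonal rotation h² = Σλ², so λ_Fac2² = h² − (0.2329) = 0.668 − 0.2329 = 0.4351.
|λ| = √0.4351 = 0.6596.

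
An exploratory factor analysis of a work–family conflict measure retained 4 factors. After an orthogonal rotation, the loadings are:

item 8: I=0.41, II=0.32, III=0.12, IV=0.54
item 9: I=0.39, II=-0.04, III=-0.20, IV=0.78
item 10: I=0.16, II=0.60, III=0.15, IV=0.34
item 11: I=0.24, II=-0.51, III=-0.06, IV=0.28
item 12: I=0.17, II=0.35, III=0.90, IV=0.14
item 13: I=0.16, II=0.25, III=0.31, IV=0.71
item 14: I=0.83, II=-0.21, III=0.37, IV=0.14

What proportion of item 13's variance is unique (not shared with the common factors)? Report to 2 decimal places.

h² = 0.16² + 0.25² + 0.31² + 0.71² = 0.0256 + 0.0625 + 0.0961 + 0.5041 = 0.6883
Uniqueness u² = 1 − h² = 1 − 0.6883 = 0.3117

0.31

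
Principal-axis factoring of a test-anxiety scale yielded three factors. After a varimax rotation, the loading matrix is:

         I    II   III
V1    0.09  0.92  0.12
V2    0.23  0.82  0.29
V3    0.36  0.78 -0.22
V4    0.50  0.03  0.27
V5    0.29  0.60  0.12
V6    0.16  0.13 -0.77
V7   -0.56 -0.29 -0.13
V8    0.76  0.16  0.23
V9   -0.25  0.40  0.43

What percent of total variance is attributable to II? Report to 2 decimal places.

SS loadings for II = 0.92² + 0.82² + 0.78² + 0.03² + 0.60² + 0.13² + (-0.29)² + 0.16² + 0.40² = 2.7747
With 9 standardized items, total variance = 9. Proportion = 2.7747/9 = 0.3083 → 30.83%.

30.83%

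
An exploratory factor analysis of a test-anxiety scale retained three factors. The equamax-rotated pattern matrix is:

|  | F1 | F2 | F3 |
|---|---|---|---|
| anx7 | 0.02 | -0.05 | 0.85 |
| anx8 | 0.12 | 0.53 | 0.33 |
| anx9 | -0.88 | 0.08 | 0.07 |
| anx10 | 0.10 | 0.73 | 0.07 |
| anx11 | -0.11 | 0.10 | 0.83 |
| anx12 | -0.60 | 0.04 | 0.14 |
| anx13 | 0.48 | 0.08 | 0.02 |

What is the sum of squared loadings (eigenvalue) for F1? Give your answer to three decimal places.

SS loadings for F1 = 0.02² + 0.12² + (-0.88)² + 0.10² + (-0.11)² + (-0.60)² + 0.48² = 0.0004 + 0.0144 + 0.7744 + 0.0100 + 0.0121 + 0.3600 + 0.2304 = 1.4017

1.402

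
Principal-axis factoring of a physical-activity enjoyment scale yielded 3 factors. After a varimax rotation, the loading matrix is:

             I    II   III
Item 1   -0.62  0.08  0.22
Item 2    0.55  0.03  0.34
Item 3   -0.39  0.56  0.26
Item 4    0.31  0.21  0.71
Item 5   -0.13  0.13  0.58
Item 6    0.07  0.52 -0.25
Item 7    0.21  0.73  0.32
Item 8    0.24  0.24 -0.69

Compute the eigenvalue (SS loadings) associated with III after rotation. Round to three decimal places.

SS loadings for III = 0.22² + 0.34² + 0.26² + 0.71² + 0.58² + (-0.25)² + 0.32² + (-0.69)² = 0.0484 + 0.1156 + 0.0676 + 0.5041 + 0.3364 + 0.0625 + 0.1024 + 0.4761 = 1.7131

1.713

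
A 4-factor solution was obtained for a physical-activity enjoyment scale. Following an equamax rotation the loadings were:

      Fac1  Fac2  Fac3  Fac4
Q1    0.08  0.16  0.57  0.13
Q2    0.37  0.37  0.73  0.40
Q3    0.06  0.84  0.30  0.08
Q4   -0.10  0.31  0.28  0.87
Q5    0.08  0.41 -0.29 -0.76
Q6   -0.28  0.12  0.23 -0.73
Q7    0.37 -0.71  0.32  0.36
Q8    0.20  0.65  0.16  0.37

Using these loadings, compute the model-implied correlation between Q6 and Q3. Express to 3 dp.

r̂ = Σ λ_i·λ_j across factors = (-0.28)(0.06) + (0.12)(0.84) + (0.23)(0.30) + (-0.73)(0.08)
  = -0.0168 +0.1008 +0.0690 -0.0584 = 0.0946

0.095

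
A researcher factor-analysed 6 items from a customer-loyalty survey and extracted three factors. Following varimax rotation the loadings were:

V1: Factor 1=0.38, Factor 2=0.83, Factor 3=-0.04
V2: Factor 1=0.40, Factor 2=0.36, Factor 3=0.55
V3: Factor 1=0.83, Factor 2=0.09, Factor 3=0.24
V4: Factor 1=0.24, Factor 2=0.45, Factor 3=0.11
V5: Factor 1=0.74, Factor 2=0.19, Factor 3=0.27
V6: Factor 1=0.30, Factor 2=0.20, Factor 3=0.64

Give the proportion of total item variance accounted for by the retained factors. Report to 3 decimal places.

SS loadings by factor: 1.6885, 1.1052, 0.8563; total = 3.6500.
Total variance with 6 standardized items is 6, so the solution explains 3.6500/6 = 0.6083.

0.608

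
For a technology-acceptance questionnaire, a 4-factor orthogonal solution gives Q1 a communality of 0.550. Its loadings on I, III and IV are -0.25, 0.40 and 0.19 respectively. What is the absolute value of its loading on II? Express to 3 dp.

0.540

Under orthogonal rotation h² = Σλ², so λ_II² = h² − (0.2586) = 0.550 − 0.2586 = 0.2914.
|λ| = √0.2914 = 0.5398.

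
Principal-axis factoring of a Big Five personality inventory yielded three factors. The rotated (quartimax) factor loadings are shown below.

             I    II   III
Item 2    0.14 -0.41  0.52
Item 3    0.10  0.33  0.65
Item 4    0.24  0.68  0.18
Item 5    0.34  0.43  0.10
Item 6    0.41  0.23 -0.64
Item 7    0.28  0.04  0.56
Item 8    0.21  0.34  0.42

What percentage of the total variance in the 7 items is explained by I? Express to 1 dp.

SS loadings for I = 0.14² + 0.10² + 0.24² + 0.34² + 0.41² + 0.28² + 0.21² = 0.4934
With 7 standardized items, total variance = 7. Proportion = 0.4934/7 = 0.0705 → 7.05%.

7.0%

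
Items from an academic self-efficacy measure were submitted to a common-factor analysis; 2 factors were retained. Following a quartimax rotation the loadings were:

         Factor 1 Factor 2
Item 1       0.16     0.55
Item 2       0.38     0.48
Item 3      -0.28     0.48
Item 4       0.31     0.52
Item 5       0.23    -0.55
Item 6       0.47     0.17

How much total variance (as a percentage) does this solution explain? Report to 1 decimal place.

33.1%

SS loadings by factor: 0.6183, 1.3651; total = 1.9834.
Total variance with 6 standardized items is 6, so the solution explains 1.9834/6 = 0.3306 = 33.06%.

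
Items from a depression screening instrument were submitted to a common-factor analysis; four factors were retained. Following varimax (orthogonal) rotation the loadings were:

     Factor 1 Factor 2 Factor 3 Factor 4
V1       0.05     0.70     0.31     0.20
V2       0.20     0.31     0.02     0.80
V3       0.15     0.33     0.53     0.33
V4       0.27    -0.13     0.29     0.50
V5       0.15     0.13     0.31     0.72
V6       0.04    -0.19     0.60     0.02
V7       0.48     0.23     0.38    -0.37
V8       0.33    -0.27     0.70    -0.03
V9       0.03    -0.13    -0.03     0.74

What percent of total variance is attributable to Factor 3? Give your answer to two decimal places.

SS loadings for Factor 3 = 0.31² + 0.02² + 0.53² + 0.29² + 0.31² + 0.60² + 0.38² + 0.70² + (-0.03)² = 1.5529
With 9 standardized items, total variance = 9. Proportion = 1.5529/9 = 0.1725 → 17.25%.

17.25%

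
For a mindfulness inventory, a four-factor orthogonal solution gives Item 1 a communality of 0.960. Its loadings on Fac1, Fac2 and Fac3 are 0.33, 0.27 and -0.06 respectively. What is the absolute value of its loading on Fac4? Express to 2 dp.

Under orthogonal rotation h² = Σλ², so λ_Fac4² = h² − (0.1854) = 0.960 − 0.1854 = 0.7746.
|λ| = √0.7746 = 0.8801.

0.88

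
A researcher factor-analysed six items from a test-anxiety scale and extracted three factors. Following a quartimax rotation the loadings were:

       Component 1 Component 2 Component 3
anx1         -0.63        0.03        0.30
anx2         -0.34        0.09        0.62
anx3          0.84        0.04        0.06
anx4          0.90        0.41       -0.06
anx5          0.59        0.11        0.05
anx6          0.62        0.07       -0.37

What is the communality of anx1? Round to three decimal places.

h² = (-0.63)² + 0.03² + 0.30² = 0.3969 + 0.0009 + 0.0900 = 0.4878

0.488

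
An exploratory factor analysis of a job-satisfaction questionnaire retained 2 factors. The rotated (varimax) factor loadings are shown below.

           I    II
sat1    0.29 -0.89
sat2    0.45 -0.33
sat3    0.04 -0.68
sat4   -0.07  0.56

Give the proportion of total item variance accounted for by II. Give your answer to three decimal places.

SS loadings for II = (-0.89)² + (-0.33)² + (-0.68)² + 0.56² = 1.6770
Proportion of variance = 1.6770 / 4 = 0.4193.

0.419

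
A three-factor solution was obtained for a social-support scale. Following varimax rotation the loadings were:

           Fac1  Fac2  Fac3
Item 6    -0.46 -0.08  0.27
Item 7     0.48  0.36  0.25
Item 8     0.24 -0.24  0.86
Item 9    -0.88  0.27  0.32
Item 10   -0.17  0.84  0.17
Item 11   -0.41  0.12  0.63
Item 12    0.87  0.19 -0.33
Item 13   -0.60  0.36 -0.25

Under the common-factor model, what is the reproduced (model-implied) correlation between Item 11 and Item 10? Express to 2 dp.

0.28

r̂ = Σ λ_i·λ_j across factors = (-0.41)(-0.17) + (0.12)(0.84) + (0.63)(0.17)
  = +0.0697 +0.1008 +0.1071 = 0.2776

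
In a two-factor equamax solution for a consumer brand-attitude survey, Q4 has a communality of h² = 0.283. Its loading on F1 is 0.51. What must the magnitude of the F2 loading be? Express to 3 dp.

0.151

Under orthogonal rotation h² = Σλ², so λ_F2² = h² − (0.2601) = 0.283 − 0.2601 = 0.0229.
|λ| = √0.0229 = 0.1513.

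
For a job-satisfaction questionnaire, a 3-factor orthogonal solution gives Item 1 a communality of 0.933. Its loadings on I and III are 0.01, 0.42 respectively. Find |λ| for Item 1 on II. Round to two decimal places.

Under orthogonal rotation h² = Σλ², so λ_II² = h² − (0.1765) = 0.933 − 0.1765 = 0.7565.
|λ| = √0.7565 = 0.8698.

0.87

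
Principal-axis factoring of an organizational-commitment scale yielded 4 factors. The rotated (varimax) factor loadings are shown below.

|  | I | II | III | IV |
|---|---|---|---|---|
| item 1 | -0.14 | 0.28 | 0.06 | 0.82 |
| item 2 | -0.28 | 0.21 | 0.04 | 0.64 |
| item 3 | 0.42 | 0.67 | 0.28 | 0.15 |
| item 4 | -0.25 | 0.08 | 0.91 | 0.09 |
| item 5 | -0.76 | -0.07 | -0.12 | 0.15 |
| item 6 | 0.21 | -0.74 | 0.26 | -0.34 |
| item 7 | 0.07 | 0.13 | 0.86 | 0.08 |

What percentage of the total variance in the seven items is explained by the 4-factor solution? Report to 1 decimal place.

SS loadings by factor: 0.9635, 1.1472, 1.7333, 1.2571; total = 5.1011.
Total variance with 7 standardized items is 7, so the solution explains 5.1011/7 = 0.7287 = 72.87%.

72.9%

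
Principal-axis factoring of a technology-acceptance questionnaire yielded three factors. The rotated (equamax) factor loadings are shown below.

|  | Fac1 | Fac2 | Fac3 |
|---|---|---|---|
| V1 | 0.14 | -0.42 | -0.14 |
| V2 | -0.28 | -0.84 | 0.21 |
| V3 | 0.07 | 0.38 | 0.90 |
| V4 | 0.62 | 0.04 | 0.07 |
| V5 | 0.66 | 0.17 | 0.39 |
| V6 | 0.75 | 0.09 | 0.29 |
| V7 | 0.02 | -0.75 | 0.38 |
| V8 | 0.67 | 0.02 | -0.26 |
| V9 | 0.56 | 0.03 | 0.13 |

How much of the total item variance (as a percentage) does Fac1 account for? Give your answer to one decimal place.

25.0%

SS loadings for Fac1 = 0.14² + (-0.28)² + 0.07² + 0.62² + 0.66² + 0.75² + 0.02² + 0.67² + 0.56² = 2.2483
With 9 standardized items, total variance = 9. Proportion = 2.2483/9 = 0.2498 → 24.98%.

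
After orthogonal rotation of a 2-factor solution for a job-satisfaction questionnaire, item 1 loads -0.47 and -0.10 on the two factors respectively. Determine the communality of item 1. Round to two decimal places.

h² = (-0.47)² + (-0.10)² = 0.2209 + 0.0100 = 0.2309

0.23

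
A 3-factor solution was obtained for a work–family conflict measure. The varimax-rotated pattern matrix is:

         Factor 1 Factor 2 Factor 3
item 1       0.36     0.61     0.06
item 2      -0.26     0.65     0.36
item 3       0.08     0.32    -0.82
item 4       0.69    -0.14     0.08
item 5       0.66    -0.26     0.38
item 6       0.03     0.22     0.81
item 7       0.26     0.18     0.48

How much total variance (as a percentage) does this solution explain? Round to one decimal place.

SS loadings by factor: 1.1838, 1.0650, 1.8429; total = 4.0917.
Total variance with 7 standardized items is 7, so the solution explains 4.0917/7 = 0.5845 = 58.45%.

58.5%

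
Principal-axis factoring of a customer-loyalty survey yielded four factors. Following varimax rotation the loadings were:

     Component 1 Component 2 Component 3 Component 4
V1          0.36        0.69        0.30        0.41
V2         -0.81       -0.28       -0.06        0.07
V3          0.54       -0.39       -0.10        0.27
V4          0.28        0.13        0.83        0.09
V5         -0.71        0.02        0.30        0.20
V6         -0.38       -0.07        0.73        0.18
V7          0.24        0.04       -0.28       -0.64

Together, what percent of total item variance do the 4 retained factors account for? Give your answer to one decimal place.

SS loadings by factor: 1.8618, 0.7304, 1.4938, 0.7360; total = 4.8220.
Total variance with 7 standardized items is 7, so the solution explains 4.8220/7 = 0.6889 = 68.89%.

68.9%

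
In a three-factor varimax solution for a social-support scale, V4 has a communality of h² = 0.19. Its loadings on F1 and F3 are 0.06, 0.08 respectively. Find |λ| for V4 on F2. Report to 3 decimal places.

0.424

Under orthogonal rotation h² = Σλ², so λ_F2² = h² − (0.0100) = 0.19 − 0.0100 = 0.1800.
|λ| = √0.1800 = 0.4243.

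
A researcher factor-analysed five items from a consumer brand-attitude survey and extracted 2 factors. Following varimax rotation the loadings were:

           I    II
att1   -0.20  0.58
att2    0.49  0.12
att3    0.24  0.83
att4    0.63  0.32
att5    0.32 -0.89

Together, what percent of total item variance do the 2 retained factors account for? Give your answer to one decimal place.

SS loadings by factor: 0.8370, 1.9342; total = 2.7712.
Total variance with 5 standardized items is 5, so the solution explains 2.7712/5 = 0.5542 = 55.42%.

55.4%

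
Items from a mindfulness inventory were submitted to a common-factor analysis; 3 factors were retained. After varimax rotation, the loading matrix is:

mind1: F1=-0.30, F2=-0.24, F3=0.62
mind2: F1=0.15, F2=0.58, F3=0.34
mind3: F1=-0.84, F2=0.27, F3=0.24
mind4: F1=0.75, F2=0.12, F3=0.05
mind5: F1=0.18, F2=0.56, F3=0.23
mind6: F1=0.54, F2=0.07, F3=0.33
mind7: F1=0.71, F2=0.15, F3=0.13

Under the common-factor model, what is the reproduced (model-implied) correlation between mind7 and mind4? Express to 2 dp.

0.56

r̂ = Σ λ_i·λ_j across factors = (0.71)(0.75) + (0.15)(0.12) + (0.13)(0.05)
  = +0.5325 +0.0180 +0.0065 = 0.5570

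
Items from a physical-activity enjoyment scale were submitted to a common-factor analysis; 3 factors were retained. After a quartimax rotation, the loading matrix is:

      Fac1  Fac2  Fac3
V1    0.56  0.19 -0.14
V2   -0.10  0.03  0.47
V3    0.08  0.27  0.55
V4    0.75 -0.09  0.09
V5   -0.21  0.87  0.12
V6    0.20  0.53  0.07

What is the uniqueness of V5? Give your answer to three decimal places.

h² = (-0.21)² + 0.87² + 0.12² = 0.0441 + 0.7569 + 0.0144 = 0.8154
Uniqueness u² = 1 − h² = 1 − 0.8154 = 0.1846

0.185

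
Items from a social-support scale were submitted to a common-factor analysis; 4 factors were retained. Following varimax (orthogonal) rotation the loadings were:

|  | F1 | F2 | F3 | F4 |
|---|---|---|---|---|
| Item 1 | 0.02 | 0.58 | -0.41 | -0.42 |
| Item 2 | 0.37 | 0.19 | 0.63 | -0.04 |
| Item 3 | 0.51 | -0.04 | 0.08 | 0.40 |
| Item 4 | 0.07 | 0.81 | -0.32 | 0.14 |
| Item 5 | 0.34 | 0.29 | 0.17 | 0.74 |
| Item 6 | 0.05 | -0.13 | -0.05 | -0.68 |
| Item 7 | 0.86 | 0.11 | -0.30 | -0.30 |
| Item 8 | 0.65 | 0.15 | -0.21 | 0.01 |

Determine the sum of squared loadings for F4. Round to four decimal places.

1.4577

SS loadings for F4 = (-0.42)² + (-0.04)² + 0.40² + 0.14² + 0.74² + (-0.68)² + (-0.30)² + 0.01² = 0.1764 + 0.0016 + 0.1600 + 0.0196 + 0.5476 + 0.4624 + 0.0900 + 0.0001 = 1.4577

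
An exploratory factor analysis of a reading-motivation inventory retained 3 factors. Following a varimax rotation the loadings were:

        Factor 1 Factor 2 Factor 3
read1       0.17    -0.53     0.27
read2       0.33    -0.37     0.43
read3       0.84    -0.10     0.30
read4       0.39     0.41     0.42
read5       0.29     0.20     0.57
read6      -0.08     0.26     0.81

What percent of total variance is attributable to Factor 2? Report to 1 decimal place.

SS loadings for Factor 2 = (-0.53)² + (-0.37)² + (-0.10)² + 0.41² + 0.20² + 0.26² = 0.7035
With 6 standardized items, total variance = 6. Proportion = 0.7035/6 = 0.1173 → 11.72%.

11.7%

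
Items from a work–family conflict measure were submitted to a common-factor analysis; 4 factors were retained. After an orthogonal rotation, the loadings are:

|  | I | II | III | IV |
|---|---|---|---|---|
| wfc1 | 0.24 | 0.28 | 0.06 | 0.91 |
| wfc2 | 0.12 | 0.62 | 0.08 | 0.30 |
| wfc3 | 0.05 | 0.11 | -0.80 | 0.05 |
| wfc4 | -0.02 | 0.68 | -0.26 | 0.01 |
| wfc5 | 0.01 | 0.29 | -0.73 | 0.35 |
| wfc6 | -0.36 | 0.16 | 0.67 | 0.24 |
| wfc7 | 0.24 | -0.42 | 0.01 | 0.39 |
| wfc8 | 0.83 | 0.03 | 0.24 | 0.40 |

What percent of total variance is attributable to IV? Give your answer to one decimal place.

SS loadings for IV = 0.91² + 0.30² + 0.05² + 0.01² + 0.35² + 0.24² + 0.39² + 0.40² = 1.4129
With 8 standardized items, total variance = 8. Proportion = 1.4129/8 = 0.1766 → 17.66%.

17.7%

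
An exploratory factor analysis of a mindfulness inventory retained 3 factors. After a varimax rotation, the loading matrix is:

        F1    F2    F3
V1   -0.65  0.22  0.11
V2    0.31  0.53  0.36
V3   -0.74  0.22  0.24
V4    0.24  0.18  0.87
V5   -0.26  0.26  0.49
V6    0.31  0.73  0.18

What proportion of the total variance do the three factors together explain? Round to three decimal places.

Communalities: 0.4830, 0.5066, 0.6536, 0.8469, 0.3753, 0.6614; Σh² = 3.5268.
Total variance with 6 standardized items is 6, so the solution explains 3.5268/6 = 0.5878.

0.588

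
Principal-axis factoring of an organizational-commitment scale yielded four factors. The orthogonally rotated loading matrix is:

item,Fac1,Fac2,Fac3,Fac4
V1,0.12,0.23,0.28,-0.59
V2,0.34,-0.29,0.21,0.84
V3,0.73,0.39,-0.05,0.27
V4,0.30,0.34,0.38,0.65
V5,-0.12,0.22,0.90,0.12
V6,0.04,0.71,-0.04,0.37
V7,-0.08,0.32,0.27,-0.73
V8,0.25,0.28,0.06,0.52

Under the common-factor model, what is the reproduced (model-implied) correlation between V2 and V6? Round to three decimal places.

0.110

r̂ = Σ λ_i·λ_j across factors = (0.34)(0.04) + (-0.29)(0.71) + (0.21)(-0.04) + (0.84)(0.37)
  = +0.0136 -0.2059 -0.0084 +0.3108 = 0.1101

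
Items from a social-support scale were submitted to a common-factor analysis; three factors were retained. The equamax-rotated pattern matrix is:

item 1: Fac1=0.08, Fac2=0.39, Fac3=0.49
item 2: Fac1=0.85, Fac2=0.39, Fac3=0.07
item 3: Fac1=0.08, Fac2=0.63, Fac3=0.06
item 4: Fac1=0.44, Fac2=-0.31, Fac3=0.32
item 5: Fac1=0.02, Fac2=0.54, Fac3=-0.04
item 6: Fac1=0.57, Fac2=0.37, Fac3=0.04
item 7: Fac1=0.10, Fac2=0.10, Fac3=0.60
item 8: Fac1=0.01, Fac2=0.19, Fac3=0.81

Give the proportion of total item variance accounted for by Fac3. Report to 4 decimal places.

0.1713

SS loadings for Fac3 = 0.49² + 0.07² + 0.06² + 0.32² + (-0.04)² + 0.04² + 0.60² + 0.81² = 1.3703
Proportion of variance = 1.3703 / 8 = 0.1713.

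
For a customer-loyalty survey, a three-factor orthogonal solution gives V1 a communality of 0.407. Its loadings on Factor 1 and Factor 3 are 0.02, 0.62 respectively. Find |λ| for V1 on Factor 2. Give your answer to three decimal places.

0.149

Under orthogonal rotation h² = Σλ², so λ_Factor 2² = h² − (0.3848) = 0.407 − 0.3848 = 0.0222.
|λ| = √0.0222 = 0.1490.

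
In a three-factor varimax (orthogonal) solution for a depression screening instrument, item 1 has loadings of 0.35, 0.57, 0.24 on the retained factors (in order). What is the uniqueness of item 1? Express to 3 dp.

h² = 0.35² + 0.57² + 0.24² = 0.1225 + 0.3249 + 0.0576 = 0.5050
Uniqueness u² = 1 − h² = 1 − 0.5050 = 0.4950

0.495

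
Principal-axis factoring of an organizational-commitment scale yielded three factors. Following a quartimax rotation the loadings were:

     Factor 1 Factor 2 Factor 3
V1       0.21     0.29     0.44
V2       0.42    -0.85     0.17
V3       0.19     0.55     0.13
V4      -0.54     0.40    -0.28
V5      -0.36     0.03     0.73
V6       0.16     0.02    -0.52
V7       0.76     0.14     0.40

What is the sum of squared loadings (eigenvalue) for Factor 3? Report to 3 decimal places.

1.281

SS loadings for Factor 3 = 0.44² + 0.17² + 0.13² + (-0.28)² + 0.73² + (-0.52)² + 0.40² = 0.1936 + 0.0289 + 0.0169 + 0.0784 + 0.5329 + 0.2704 + 0.1600 = 1.2811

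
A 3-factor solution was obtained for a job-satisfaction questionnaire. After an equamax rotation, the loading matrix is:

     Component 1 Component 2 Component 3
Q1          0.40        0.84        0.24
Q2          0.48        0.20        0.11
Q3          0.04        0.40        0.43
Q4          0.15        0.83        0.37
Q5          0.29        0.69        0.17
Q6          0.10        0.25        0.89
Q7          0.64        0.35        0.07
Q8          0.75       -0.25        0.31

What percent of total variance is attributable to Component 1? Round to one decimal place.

SS loadings for Component 1 = 0.40² + 0.48² + 0.04² + 0.15² + 0.29² + 0.10² + 0.64² + 0.75² = 1.4807
With 8 standardized items, total variance = 8. Proportion = 1.4807/8 = 0.1851 → 18.51%.

18.5%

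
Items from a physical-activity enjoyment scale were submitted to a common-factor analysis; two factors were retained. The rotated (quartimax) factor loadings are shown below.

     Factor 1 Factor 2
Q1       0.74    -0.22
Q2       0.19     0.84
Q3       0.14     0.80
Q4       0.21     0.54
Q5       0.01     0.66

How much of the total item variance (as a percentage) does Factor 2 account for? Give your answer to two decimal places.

SS loadings for Factor 2 = (-0.22)² + 0.84² + 0.80² + 0.54² + 0.66² = 2.1212
With 5 standardized items, total variance = 5. Proportion = 2.1212/5 = 0.4242 → 42.42%.

42.42%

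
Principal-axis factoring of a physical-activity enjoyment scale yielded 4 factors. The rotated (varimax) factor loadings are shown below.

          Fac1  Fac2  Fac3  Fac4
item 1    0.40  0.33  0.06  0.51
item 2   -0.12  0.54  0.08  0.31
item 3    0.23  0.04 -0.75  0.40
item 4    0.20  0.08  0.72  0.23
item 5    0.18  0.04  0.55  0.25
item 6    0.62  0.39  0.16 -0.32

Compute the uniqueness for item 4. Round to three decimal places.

0.382

h² = 0.20² + 0.08² + 0.72² + 0.23² = 0.0400 + 0.0064 + 0.5184 + 0.0529 = 0.6177
Uniqueness u² = 1 − h² = 1 − 0.6177 = 0.3823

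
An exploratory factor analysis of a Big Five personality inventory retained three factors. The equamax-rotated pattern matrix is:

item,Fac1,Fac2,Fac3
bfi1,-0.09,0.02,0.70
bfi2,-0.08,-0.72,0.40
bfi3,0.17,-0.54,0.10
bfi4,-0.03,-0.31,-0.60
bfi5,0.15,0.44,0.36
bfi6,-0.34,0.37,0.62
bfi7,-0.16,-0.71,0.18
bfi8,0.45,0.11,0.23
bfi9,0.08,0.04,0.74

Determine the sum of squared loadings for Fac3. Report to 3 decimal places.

SS loadings for Fac3 = 0.70² + 0.40² + 0.10² + (-0.60)² + 0.36² + 0.62² + 0.18² + 0.23² + 0.74² = 0.4900 + 0.1600 + 0.0100 + 0.3600 + 0.1296 + 0.3844 + 0.0324 + 0.0529 + 0.5476 = 2.1669

2.167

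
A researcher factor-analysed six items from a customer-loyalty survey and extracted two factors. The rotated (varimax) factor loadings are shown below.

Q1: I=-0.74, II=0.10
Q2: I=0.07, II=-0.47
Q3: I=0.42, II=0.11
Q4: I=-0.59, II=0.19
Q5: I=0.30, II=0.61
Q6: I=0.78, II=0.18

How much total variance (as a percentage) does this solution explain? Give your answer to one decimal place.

Communalities: 0.5576, 0.2258, 0.1885, 0.3842, 0.4621, 0.6408; Σh² = 2.4590.
Total variance with 6 standardized items is 6, so the solution explains 2.4590/6 = 0.4098 = 40.98%.

41.0%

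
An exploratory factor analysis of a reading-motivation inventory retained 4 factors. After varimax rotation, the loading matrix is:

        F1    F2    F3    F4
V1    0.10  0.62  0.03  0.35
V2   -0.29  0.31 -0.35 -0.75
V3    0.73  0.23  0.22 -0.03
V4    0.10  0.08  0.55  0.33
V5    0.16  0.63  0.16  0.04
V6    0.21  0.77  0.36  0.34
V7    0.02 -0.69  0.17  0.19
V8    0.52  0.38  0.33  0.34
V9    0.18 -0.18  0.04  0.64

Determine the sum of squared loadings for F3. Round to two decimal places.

0.77

SS loadings for F3 = 0.03² + (-0.35)² + 0.22² + 0.55² + 0.16² + 0.36² + 0.17² + 0.33² + 0.04² = 0.0009 + 0.1225 + 0.0484 + 0.3025 + 0.0256 + 0.1296 + 0.0289 + 0.1089 + 0.0016 = 0.7689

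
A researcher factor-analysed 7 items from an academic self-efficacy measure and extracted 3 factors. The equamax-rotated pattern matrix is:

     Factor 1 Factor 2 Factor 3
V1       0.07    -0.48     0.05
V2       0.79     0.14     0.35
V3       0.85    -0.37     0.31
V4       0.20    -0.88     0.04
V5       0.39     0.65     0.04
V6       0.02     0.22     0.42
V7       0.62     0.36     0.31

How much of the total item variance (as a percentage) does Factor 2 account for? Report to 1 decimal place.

25.2%

SS loadings for Factor 2 = (-0.48)² + 0.14² + (-0.37)² + (-0.88)² + 0.65² + 0.22² + 0.36² = 1.7618
With 7 standardized items, total variance = 7. Proportion = 1.7618/7 = 0.2517 → 25.17%.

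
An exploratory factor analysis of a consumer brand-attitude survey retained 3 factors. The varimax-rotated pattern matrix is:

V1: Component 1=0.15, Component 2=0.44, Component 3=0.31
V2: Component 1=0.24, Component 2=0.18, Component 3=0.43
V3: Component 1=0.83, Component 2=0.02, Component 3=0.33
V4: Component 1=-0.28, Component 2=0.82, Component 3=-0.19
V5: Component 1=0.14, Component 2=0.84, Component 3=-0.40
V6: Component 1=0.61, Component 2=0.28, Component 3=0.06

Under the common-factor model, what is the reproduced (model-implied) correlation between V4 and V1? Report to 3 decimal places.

r̂ = Σ λ_i·λ_j across factors = (-0.28)(0.15) + (0.82)(0.44) + (-0.19)(0.31)
  = -0.0420 +0.3608 -0.0589 = 0.2599

0.260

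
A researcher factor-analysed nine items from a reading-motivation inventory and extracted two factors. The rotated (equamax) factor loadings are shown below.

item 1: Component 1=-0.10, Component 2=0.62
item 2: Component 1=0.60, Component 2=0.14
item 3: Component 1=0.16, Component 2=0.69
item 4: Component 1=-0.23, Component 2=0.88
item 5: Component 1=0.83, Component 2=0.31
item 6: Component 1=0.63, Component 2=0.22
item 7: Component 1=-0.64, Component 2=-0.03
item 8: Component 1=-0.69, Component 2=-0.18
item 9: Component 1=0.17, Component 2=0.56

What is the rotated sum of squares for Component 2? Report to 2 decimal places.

2.15

SS loadings for Component 2 = 0.62² + 0.14² + 0.69² + 0.88² + 0.31² + 0.22² + (-0.03)² + (-0.18)² + 0.56² = 0.3844 + 0.0196 + 0.4761 + 0.7744 + 0.0961 + 0.0484 + 0.0009 + 0.0324 + 0.3136 = 2.1459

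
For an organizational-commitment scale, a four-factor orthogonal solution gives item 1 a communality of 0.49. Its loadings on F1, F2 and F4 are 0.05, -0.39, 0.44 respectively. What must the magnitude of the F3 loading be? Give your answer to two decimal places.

Under orthogonal rotation h² = Σλ², so λ_F3² = h² − (0.3482) = 0.49 − 0.3482 = 0.1418.
|λ| = √0.1418 = 0.3766.

0.38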